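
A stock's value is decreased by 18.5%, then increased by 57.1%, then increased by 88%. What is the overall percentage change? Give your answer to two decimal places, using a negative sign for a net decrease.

140.71%

An 18.5% decrease multiplies by 0.815.
Then a 57.1% increase: 0.815 × 1.571 = 1.280365.
Then an 88% increase: 1.280365 × 1.88 = 2.4070862.
Overall factor 2.4070862, i.e. 140.71%.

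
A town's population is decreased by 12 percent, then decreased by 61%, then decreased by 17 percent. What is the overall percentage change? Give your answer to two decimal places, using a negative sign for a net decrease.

A 12% decrease multiplies by 0.88.
Then a 61% decrease: 0.88 × 0.39 = 0.3432.
Then a 17% decrease: 0.3432 × 0.83 = 0.284856.
Overall factor 0.284856, i.e. -71.51%.

-71.51%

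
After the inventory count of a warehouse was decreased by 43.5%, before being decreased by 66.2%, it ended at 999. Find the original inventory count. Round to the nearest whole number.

The overall multiplier applied was 0.565 × 0.338 = 0.19097.
So the original inventory count was 999 ÷ 0.19097 ≈ 5231.

5231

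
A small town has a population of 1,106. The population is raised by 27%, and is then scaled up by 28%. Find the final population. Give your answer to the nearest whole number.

1,798

27% increase: 1,106 × 1.27 = 1404.62.
28% increase: 1404.62 × 1.28 = 1797.9136 ≈ 1,798.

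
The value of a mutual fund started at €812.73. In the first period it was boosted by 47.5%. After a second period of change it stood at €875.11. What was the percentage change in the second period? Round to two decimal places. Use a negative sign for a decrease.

-27.00%

After the first period: €812.73 × 1.475 = €1198.77675.
Second-period multiplier: €875.11 ÷ €1198.77675 ≈ 0.730002.
That is a change of -27.00%.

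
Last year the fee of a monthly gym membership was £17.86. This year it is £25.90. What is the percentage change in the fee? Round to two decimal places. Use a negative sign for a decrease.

45.02%

Change: £25.90 − £17.86 = £8.04.
Relative to the original: £8.04 ÷ £17.86 ≈ 45.02%.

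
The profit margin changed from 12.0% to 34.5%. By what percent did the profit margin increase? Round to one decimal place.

187.5%

The change is 34.5 − 12.0 = 22.5 percentage points.
Relative to the original 12.0%, that is 22.5 ÷ 12.0 = 187.5%.
So the profit margin rose by 187.5%.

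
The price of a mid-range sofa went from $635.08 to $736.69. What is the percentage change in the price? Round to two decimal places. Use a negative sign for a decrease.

16.00%

Change: $736.69 − $635.08 = $101.61.
Relative to the original: $101.61 ÷ $635.08 ≈ 16.00%.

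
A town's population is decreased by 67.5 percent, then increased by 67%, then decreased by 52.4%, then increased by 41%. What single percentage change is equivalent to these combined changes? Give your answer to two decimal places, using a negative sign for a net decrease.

-63.57%

The combined multiplier is 0.325 × 1.67 × 0.476 × 1.41 = 0.36427209.
That corresponds to a decrease of 63.57%.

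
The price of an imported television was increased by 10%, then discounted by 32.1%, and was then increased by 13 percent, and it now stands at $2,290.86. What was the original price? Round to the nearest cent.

Undoing the 13% increase: $2,290.86 ÷ 1.13 ≈ $2027.309735.
Undoing the 32.1% decrease: $2027.309735 ÷ 0.679 ≈ $2985.728623.
Undoing the 10% increase: $2985.728623 ÷ 1.1 ≈ $2,714.30.

$2,714.30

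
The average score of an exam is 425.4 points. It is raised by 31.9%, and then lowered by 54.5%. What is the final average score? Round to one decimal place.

Each change multiplies by a factor: 1.319 × 0.455 = 0.600145.
425.4 × 0.600145 = 255.301683 ≈ 255.3.

255.3 points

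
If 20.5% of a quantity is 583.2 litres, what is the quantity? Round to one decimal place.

583.2 litres ÷ 0.205 ≈ 2844.9 litres.

2844.9 litres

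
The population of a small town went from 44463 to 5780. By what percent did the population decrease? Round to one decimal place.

87.0%

Change: 5780 − 44463 = -38683.
Relative to the original: -38683 ÷ 44463 ≈ -87.0%.
So the population decreased by 87.0%.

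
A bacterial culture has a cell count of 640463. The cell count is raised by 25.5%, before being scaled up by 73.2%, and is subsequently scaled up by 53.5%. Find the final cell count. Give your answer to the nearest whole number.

Each change multiplies by a factor: 1.255 × 1.732 × 1.535 = 3.3365681.
640463 × 3.3365681 = 2136948.4150303 ≈ 2136948.

2136948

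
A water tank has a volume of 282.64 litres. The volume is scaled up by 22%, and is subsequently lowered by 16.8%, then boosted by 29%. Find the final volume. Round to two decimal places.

Apply the 22% increase: 282.64 × 1.22 = 344.8208.
16.8% decrease: 344.8208 × 0.832 = 286.8909056.
29% increase: 286.8909056 × 1.29 = 370.089268224 ≈ 370.09.

370.09 litres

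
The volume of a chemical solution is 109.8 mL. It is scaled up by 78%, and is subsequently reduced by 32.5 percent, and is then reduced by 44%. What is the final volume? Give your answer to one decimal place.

After the 78% increase: 109.8 × 1.78 = 195.444.
32.5% decrease: 195.444 × 0.675 = 131.9247.
44% decrease: 131.9247 × 0.56 = 73.877832 ≈ 73.9.

73.9 mL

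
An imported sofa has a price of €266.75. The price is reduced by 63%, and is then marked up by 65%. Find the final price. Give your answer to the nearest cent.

€162.85

Each change multiplies by a factor: 0.37 × 1.65 = 0.6105.
€266.75 × 0.6105 = €162.850875 ≈ €162.85.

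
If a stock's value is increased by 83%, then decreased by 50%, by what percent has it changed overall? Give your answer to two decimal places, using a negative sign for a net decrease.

-8.50%

The combined multiplier is 1.83 × 0.5 = 0.915.
That corresponds to a decrease of 8.50%.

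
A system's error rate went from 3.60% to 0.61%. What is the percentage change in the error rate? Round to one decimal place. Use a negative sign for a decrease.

The change is 0.61 − 3.60 = -2.99 percentage points.
Relative to the original 3.60%, that is -2.99 ÷ 3.60 ≈ -83.1%.

-83.1%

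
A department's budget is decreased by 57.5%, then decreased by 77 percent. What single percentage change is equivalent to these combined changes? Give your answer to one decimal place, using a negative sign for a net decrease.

A 57.5% decrease multiplies by 0.425.
Then a 77% decrease: 0.425 × 0.23 = 0.09775.
Overall factor 0.09775, i.e. -90.2%.

-90.2%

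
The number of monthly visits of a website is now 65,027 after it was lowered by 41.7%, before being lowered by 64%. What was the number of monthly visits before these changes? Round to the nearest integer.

The overall multiplier applied was 0.583 × 0.36 = 0.20988.
So the original number of monthly visits was 65,027 ÷ 0.20988 ≈ 309,829.

309,829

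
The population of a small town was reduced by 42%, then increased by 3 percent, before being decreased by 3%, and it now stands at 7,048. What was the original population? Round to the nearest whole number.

12,163

Undoing the 3% decrease: 7,048 ÷ 0.97 ≈ 7265.979381.
Undoing the 3% increase: 7265.979381 ÷ 1.03 ≈ 7054.348914.
Undoing the 42% decrease: 7054.348914 ÷ 0.58 ≈ 12,163.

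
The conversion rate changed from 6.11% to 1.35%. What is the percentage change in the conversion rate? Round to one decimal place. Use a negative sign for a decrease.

The change is 1.35 − 6.11 = -4.76 percentage points.
Relative to the original 6.11%, that is -4.76 ÷ 6.11 ≈ -77.9%.

-77.9%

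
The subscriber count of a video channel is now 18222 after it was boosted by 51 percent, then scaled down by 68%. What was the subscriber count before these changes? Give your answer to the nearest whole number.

37711

The overall multiplier applied was 1.51 × 0.32 = 0.4832.
So the original subscriber count was 18222 ÷ 0.4832 ≈ 37711.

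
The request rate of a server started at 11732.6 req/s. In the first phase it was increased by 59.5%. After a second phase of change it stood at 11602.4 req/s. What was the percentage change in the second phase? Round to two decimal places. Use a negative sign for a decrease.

-38.00%

After the first phase: 11732.6 × 1.595 = 18713.497.
Second-phase multiplier: 11602.4 ÷ 18713.497 ≈ 0.620002.
That is a change of -38.00%.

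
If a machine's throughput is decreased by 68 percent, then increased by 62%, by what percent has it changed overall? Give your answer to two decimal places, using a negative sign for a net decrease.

A 68% decrease multiplies by 0.32.
Then a 62% increase: 0.32 × 1.62 = 0.5184.
Overall factor 0.5184, i.e. -48.16%.

-48.16%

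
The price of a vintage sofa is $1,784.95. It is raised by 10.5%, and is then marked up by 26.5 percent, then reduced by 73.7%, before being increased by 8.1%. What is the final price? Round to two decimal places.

$709.35

Apply the 10.5% increase: $1,784.95 × 1.105 = $1972.36975.
Apply the 26.5% increase: $1972.36975 × 1.265 = $2495.04773375.
After the 73.7% decrease: $2495.04773375 × 0.263 = $656.19755397625.
8.1% increase: $656.19755397625 × 1.081 = $709.34955584832625 ≈ $709.35.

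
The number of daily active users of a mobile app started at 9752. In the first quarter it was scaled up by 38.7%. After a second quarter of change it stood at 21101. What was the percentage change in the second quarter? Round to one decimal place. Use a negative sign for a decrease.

After the first quarter: 9752 × 1.387 = 13526.024.
Second-quarter multiplier: 21101 ÷ 13526.024 ≈ 1.56003.
That is a change of 56.0%.

56.0%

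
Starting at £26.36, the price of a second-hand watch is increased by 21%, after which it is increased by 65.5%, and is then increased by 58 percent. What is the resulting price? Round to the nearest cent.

£83.40

Each change multiplies by a factor: 1.21 × 1.655 × 1.58 = 3.164029.
£26.36 × 3.164029 = £83.40380444 ≈ £83.40.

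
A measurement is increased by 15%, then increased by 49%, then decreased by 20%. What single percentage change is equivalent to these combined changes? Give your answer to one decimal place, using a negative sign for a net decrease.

37.1%

The combined multiplier is 1.15 × 1.49 × 0.8 = 1.3708.
That corresponds to an increase of 37.1%.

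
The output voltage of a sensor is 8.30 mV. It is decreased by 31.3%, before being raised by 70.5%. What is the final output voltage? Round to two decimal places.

9.72 mV

Each change multiplies by a factor: 0.687 × 1.705 = 1.171335.
8.30 × 1.171335 = 9.7220805 ≈ 9.72.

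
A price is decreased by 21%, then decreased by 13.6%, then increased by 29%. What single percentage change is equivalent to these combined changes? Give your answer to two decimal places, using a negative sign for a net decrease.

The combined multiplier is 0.79 × 0.864 × 1.29 = 0.8805024.
That corresponds to a decrease of 11.95%.

-11.95%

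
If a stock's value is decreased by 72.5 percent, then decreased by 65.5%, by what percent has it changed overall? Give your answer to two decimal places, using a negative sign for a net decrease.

A 72.5% decrease multiplies by 0.275.
Then a 65.5% decrease: 0.275 × 0.345 = 0.094875.
Overall factor 0.094875, i.e. -90.51%.

-90.51%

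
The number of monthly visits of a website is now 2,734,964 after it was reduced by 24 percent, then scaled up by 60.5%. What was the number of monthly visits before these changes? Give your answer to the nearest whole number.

The overall multiplier applied was 0.76 × 1.605 = 1.2198.
So the original number of monthly visits was 2,734,964 ÷ 1.2198 ≈ 2,242,141.

2,242,141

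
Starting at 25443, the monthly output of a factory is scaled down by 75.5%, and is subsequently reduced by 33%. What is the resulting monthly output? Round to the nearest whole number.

4176

Each change multiplies by a factor: 0.245 × 0.67 = 0.16415.
25443 × 0.16415 = 4176.46845 ≈ 4176.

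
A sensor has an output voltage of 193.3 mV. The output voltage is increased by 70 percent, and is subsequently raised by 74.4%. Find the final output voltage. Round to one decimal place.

Each change multiplies by a factor: 1.7 × 1.744 = 2.9648.
193.3 × 2.9648 = 573.09584 ≈ 573.1.

573.1 mV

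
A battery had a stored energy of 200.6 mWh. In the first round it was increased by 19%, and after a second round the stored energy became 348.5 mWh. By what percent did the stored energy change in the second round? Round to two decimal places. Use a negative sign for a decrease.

After the first round: 200.6 × 1.19 = 238.714.
Second-round multiplier: 348.5 ÷ 238.714 ≈ 1.459906.
That is a change of 45.99%.

45.99%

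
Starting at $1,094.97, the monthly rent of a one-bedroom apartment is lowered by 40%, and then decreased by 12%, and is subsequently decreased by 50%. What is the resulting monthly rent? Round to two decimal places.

Apply the 40% decrease: $1,094.97 × 0.6 = $656.982.
After the 12% decrease: $656.982 × 0.88 = $578.14416.
Apply the 50% decrease: $578.14416 × 0.5 = $289.07208 ≈ $289.07.

$289.07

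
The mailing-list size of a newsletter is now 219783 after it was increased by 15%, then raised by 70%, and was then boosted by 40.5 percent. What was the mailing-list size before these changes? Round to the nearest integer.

80015

The overall multiplier applied was 1.15 × 1.7 × 1.405 = 2.746775.
So the original mailing-list size was 219783 ÷ 2.746775 ≈ 80015.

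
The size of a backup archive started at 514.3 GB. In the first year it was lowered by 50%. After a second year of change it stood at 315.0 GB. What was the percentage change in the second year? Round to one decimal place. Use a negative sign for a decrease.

After the first year: 514.3 × 0.5 = 257.15.
Second-year multiplier: 315.0 ÷ 257.15 ≈ 1.22497.
That is a change of 22.5%.

22.5%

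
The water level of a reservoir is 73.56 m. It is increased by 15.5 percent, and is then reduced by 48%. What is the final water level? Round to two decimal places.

44.18 m

Each change multiplies by a factor: 1.155 × 0.52 = 0.6006.
73.56 × 0.6006 = 44.180136 ≈ 44.18.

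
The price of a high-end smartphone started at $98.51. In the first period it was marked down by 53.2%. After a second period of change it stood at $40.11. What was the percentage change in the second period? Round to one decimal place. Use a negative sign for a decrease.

-13.0%

After the first period: $98.51 × 0.468 = $46.10268.
Second-period multiplier: $40.11 ÷ $46.10268 ≈ 0.87001.
That is a change of -13.0%.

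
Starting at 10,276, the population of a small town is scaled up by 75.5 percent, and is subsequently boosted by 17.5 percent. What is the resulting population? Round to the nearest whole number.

75.5% increase: 10,276 × 1.755 = 18034.38.
17.5% increase: 18034.38 × 1.175 = 21190.3965 ≈ 21,190.

21,190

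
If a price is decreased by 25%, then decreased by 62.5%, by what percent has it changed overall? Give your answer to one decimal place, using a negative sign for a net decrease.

-71.9%

A 25% decrease multiplies by 0.75.
Then a 62.5% decrease: 0.75 × 0.375 = 0.28125.
Overall factor 0.28125, i.e. -71.9%.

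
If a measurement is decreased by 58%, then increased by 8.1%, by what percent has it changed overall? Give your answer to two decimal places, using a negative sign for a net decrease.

-54.60%

The combined multiplier is 0.42 × 1.081 = 0.45402.
That corresponds to a decrease of 54.60%.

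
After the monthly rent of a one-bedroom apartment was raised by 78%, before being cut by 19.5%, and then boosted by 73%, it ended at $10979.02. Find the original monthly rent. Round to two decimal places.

$4428.96

The overall multiplier applied was 1.78 × 0.805 × 1.73 = 2.478917.
So the original monthly rent was $10979.02 ÷ 2.478917 ≈ $4428.96.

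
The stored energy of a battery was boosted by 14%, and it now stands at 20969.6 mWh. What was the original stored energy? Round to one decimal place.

The overall multiplier applied was 1.14.
So the original stored energy was 20969.6 ÷ 1.14 ≈ 18394.4 mWh.

18394.4 mWh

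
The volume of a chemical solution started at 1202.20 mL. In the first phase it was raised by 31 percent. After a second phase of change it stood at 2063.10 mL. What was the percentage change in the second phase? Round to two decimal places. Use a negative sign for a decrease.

After the first phase: 1202.20 × 1.31 = 1574.882.
Second-phase multiplier: 2063.10 ÷ 1574.882 ≈ 1.310003.
That is a change of 31.00%.

31.00%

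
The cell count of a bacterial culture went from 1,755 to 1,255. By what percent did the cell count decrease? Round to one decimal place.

28.5%

Change: 1,255 − 1,755 = -500.
Relative to the original: -500 ÷ 1,755 ≈ -28.5%.
So the cell count decreased by 28.5%.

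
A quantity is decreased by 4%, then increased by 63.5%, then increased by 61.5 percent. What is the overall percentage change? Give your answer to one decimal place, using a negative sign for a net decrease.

153.5%

A 4% decrease multiplies by 0.96.
Then a 63.5% increase: 0.96 × 1.635 = 1.5696.
Then a 61.5% increase: 1.5696 × 1.615 = 2.534904.
Overall factor 2.534904, i.e. 153.5%.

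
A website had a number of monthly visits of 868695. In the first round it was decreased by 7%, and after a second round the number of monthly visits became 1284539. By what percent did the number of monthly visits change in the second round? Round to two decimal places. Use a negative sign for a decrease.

After the first round: 868695 × 0.93 = 807886.35.
Second-round multiplier: 1284539 ÷ 807886.35 ≈ 1.59.
That is a change of 59.00%.

59.00%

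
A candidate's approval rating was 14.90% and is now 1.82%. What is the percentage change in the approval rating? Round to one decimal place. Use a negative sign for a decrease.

-87.8%

The change is 1.82 − 14.90 = -13.08 percentage points.
Relative to the original 14.90%, that is -13.08 ÷ 14.90 ≈ -87.8%.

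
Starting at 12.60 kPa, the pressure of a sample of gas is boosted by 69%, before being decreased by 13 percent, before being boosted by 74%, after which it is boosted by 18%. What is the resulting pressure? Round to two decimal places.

38.04 kPa

After the 69% increase: 12.60 × 1.69 = 21.294.
13% decrease: 21.294 × 0.87 = 18.52578.
74% increase: 18.52578 × 1.74 = 32.2348572.
18% increase: 32.2348572 × 1.18 = 38.037131496 ≈ 38.04.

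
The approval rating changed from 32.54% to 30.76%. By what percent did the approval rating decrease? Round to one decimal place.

The change is 30.76 − 32.54 = -1.78 percentage points.
Relative to the original 32.54%, that is -1.78 ÷ 32.54 ≈ -5.5%.
So the approval rating fell by 5.5%.

5.5%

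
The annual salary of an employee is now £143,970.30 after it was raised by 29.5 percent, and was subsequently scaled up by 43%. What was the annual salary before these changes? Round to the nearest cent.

£77,744.04

The overall multiplier applied was 1.295 × 1.43 = 1.85185.
So the original annual salary was £143,970.30 ÷ 1.85185 ≈ £77,744.04.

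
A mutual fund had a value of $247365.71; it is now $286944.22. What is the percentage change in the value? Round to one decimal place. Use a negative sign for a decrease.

16.0%

Change: $286944.22 − $247365.71 = $39578.51.
Relative to the original: $39578.51 ÷ $247365.71 ≈ 16.0%.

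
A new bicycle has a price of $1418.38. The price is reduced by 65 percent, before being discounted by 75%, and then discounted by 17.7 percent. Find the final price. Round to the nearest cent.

After the 65% decrease: $1418.38 × 0.35 = $496.433.
Apply the 75% decrease: $496.433 × 0.25 = $124.10825.
Apply the 17.7% decrease: $124.10825 × 0.823 = $102.14108975 ≈ $102.14.

$102.14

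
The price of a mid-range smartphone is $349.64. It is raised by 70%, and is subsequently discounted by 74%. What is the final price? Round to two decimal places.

$154.54

Each change multiplies by a factor: 1.7 × 0.26 = 0.442.
$349.64 × 0.442 = $154.54088 ≈ $154.54.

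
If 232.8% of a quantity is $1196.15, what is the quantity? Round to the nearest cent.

$513.81

$1196.15 ÷ 2.328 ≈ $513.81.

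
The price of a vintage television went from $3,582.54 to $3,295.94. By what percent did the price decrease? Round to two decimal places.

Change: $3,295.94 − $3,582.54 = -$286.60.
Relative to the original: -$286.60 ÷ $3,582.54 ≈ -8.00%.
So the price decreased by 8.00%.

8.00%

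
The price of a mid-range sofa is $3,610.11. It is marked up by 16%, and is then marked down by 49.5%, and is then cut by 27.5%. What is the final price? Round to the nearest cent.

$1,533.23

Apply the 16% increase: $3,610.11 × 1.16 = $4187.7276.
49.5% decrease: $4187.7276 × 0.505 = $2114.802438.
After the 27.5% decrease: $2114.802438 × 0.725 = $1533.23176755 ≈ $1,533.23.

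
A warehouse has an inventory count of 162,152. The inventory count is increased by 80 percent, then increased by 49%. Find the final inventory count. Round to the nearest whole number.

434,892

Apply the 80% increase: 162,152 × 1.8 = 291873.6.
After the 49% increase: 291873.6 × 1.49 = 434891.664 ≈ 434,892.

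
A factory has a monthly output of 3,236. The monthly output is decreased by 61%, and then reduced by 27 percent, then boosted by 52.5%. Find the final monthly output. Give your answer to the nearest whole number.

1,405

Each change multiplies by a factor: 0.39 × 0.73 × 1.525 = 0.4341675.
3,236 × 0.4341675 = 1404.96603 ≈ 1,405.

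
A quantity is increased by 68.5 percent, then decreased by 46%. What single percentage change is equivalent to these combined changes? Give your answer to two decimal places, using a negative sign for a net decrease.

A 68.5% increase multiplies by 1.685.
Then a 46% decrease: 1.685 × 0.54 = 0.9099.
Overall factor 0.9099, i.e. -9.01%.

-9.01%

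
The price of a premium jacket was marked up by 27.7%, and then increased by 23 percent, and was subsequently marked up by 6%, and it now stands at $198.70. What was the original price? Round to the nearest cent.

$119.34

Undoing the 6% increase: $198.70 ÷ 1.06 ≈ $187.45283.
Undoing the 23% increase: $187.45283 ÷ 1.23 ≈ $152.400675.
Undoing the 27.7% increase: $152.400675 ÷ 1.277 ≈ $119.34.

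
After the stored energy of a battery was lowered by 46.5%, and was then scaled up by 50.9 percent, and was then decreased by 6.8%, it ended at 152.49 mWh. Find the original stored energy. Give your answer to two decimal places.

202.67 mWh

The overall multiplier applied was 0.535 × 1.509 × 0.932 = 0.75241758.
So the original stored energy was 152.49 ÷ 0.75241758 ≈ 202.67 mWh.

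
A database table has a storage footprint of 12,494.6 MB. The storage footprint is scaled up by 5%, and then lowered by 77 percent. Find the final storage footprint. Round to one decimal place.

Each change multiplies by a factor: 1.05 × 0.23 = 0.2415.
12,494.6 × 0.2415 = 3017.4459 ≈ 3,017.4.

3,017.4 MB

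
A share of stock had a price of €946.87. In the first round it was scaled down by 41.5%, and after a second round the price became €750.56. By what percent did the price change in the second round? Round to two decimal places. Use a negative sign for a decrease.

35.50%

After the first round: €946.87 × 0.585 = €553.91895.
Second-round multiplier: €750.56 ÷ €553.91895 ≈ 1.355.
That is a change of 35.50%.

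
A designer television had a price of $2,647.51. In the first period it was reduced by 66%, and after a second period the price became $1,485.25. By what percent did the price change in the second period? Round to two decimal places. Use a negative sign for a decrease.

65.00%

After the first period: $2,647.51 × 0.34 = $900.1534.
Second-period multiplier: $1,485.25 ÷ $900.1534 ≈ 1.649997.
That is a change of 65.00%.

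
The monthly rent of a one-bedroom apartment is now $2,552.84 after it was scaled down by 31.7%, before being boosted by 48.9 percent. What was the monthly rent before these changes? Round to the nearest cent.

$2,510.20

The overall multiplier applied was 0.683 × 1.489 = 1.016987.
So the original monthly rent was $2,552.84 ÷ 1.016987 ≈ $2,510.20.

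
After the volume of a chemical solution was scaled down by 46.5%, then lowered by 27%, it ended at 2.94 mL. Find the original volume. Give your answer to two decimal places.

Undoing the 27% decrease: 2.94 ÷ 0.73 ≈ 4.027397.
Undoing the 46.5% decrease: 4.027397 ÷ 0.535 ≈ 7.53 mL.

7.53 mL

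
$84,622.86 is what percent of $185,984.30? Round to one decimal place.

$84,622.86 ÷ $185,984.30 ≈ 45.5%.

45.5%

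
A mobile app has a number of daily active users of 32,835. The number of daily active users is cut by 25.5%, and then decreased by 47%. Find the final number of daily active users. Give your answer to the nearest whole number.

12,965

Each change multiplies by a factor: 0.745 × 0.53 = 0.39485.
32,835 × 0.39485 = 12964.89975 ≈ 12,965.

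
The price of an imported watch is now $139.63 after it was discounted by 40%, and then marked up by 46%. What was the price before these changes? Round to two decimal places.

$159.39

The overall multiplier applied was 0.6 × 1.46 = 0.876.
So the original price was $139.63 ÷ 0.876 ≈ $159.39.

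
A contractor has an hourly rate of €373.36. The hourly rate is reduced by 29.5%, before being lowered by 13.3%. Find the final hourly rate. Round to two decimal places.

29.5% decrease: €373.36 × 0.705 = €263.2188.
After the 13.3% decrease: €263.2188 × 0.867 = €228.2106996 ≈ €228.21.

€228.21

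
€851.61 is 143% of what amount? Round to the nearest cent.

€851.61 ÷ 1.43 ≈ €595.53.

€595.53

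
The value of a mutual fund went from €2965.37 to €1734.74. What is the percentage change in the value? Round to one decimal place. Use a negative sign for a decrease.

-41.5%

Change: €1734.74 − €2965.37 = -€1230.63.
Relative to the original: -€1230.63 ÷ €2965.37 ≈ -41.5%.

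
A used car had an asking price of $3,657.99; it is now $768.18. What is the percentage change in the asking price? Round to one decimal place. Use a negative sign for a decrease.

Change: $768.18 − $3,657.99 = -$2,889.81.
Relative to the original: -$2,889.81 ÷ $3,657.99 ≈ -79.0%.

-79.0%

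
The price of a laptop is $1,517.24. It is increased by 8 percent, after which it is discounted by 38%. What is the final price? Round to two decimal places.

$1,015.94

Each change multiplies by a factor: 1.08 × 0.62 = 0.6696.
$1,517.24 × 0.6696 = $1015.943904 ≈ $1,015.94.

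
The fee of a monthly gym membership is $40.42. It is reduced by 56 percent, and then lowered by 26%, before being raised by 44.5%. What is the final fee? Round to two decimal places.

Apply the 56% decrease: $40.42 × 0.44 = $17.7848.
26% decrease: $17.7848 × 0.74 = $13.160752.
44.5% increase: $13.160752 × 1.445 = $19.01728664 ≈ $19.02.

$19.02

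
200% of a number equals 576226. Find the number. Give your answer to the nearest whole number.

288113

576226 ÷ 2 = 288113.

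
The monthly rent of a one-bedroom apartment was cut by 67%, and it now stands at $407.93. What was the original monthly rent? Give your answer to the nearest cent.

The overall multiplier applied was 0.33.
So the original monthly rent was $407.93 ÷ 0.33 ≈ $1,236.15.

$1,236.15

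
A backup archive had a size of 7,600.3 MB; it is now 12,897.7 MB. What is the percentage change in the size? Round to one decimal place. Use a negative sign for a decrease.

Change: 12,897.7 − 7,600.3 = 5,297.4.
Relative to the original: 5,297.4 ÷ 7,600.3 ≈ 69.7%.

69.7%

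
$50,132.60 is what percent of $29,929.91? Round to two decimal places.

$50,132.60 ÷ $29,929.91 ≈ 167.50%.

167.50%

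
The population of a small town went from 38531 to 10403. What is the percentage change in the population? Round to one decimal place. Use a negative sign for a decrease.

Change: 10403 − 38531 = -28128.
Relative to the original: -28128 ÷ 38531 ≈ -73.0%.

-73.0%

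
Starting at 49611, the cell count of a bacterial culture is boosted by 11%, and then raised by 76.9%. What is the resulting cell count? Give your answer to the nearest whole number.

97416

Each change multiplies by a factor: 1.11 × 1.769 = 1.96359.
49611 × 1.96359 = 97415.66349 ≈ 97416.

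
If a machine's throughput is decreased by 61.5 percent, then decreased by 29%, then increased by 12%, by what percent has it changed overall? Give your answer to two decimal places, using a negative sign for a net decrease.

-69.38%

A 61.5% decrease multiplies by 0.385.
Then a 29% decrease: 0.385 × 0.71 = 0.27335.
Then a 12% increase: 0.27335 × 1.12 = 0.306152.
Overall factor 0.306152, i.e. -69.38%.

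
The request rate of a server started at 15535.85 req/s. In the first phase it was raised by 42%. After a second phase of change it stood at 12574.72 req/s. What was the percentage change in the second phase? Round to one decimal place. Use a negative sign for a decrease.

After the first phase: 15535.85 × 1.42 = 22060.907.
Second-phase multiplier: 12574.72 ÷ 22060.907 ≈ 0.57.
That is a change of -43.0%.

-43.0%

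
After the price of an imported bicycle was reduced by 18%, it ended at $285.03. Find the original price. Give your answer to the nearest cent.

$347.60

The overall multiplier applied was 0.82.
So the original price was $285.03 ÷ 0.82 ≈ $347.60.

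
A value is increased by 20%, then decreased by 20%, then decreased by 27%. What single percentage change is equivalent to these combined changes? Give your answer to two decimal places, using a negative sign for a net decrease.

The combined multiplier is 1.2 × 0.8 × 0.73 = 0.7008.
That corresponds to a decrease of 29.92%.

-29.92%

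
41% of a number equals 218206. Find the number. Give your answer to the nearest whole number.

218206 ÷ 0.41 ≈ 532210.

532210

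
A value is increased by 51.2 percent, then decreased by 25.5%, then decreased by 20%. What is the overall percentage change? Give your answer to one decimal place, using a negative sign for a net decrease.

-9.9%

A 51.2% increase multiplies by 1.512.
Then a 25.5% decrease: 1.512 × 0.745 = 1.12644.
Then a 20% decrease: 1.12644 × 0.8 = 0.901152.
Overall factor 0.901152, i.e. -9.9%.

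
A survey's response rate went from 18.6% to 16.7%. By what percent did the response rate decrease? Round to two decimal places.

10.22%

The change is 16.7 − 18.6 = -1.9 percentage points.
Relative to the original 18.6%, that is -1.9 ÷ 18.6 ≈ -10.22%.
So the response rate fell by 10.22%.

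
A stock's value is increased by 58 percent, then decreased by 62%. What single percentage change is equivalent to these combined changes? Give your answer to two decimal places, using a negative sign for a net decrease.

A 58% increase multiplies by 1.58.
Then a 62% decrease: 1.58 × 0.38 = 0.6004.
Overall factor 0.6004, i.e. -39.96%.

-39.96%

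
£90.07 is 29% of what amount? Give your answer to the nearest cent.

£310.59

£90.07 ÷ 0.29 ≈ £310.59.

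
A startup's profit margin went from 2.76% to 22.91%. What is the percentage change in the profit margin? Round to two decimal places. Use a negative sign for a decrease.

The change is 22.91 − 2.76 = 20.15 percentage points.
Relative to the original 2.76%, that is 20.15 ÷ 2.76 ≈ 730.07%.

730.07%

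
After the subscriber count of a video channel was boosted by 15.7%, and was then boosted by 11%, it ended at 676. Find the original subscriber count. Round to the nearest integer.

Undoing the 11% increase: 676 ÷ 1.11 ≈ 609.009009.
Undoing the 15.7% increase: 609.009009 ÷ 1.157 ≈ 526.

526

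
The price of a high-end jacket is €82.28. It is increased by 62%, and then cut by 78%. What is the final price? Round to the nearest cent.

€29.32

Apply the 62% increase: €82.28 × 1.62 = €133.2936.
After the 78% decrease: €133.2936 × 0.22 = €29.324592 ≈ €29.32.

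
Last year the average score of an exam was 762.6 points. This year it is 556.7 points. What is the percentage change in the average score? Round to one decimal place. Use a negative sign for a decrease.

Change: 556.7 − 762.6 = -205.9.
Relative to the original: -205.9 ÷ 762.6 ≈ -27.0%.

-27.0%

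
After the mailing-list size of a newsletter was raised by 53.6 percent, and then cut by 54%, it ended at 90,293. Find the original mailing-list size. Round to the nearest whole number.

127,792

Undoing the 54% decrease: 90,293 ÷ 0.46 ≈ 196289.130435.
Undoing the 53.6% increase: 196289.130435 ÷ 1.536 ≈ 127,792.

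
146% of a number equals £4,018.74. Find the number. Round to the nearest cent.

£2,752.56

£4,018.74 ÷ 1.46 ≈ £2,752.56.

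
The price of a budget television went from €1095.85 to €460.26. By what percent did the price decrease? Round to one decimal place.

Change: €460.26 − €1095.85 = -€635.59.
Relative to the original: -€635.59 ÷ €1095.85 ≈ -58.0%.
So the price decreased by 58.0%.

58.0%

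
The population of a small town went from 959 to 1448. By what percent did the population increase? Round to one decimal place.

Change: 1448 − 959 = 489.
Relative to the original: 489 ÷ 959 ≈ 51.0%.
So the population increased by 51.0%.

51.0%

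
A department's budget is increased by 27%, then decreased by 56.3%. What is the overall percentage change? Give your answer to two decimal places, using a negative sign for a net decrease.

A 27% increase multiplies by 1.27.
Then a 56.3% decrease: 1.27 × 0.437 = 0.55499.
Overall factor 0.55499, i.e. -44.50%.

-44.50%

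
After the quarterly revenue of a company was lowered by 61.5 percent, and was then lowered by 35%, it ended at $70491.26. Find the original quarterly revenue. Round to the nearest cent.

$281683.36

The overall multiplier applied was 0.385 × 0.65 = 0.25025.
So the original quarterly revenue was $70491.26 ÷ 0.25025 ≈ $281683.36.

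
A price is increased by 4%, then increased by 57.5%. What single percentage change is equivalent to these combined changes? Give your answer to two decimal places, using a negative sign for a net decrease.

63.80%

The combined multiplier is 1.04 × 1.575 = 1.638.
That corresponds to an increase of 63.80%.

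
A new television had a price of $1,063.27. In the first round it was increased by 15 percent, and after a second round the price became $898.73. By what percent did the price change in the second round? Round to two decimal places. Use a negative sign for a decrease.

After the first round: $1,063.27 × 1.15 = $1222.7605.
Second-round multiplier: $898.73 ÷ $1222.7605 ≈ 0.735001.
That is a change of -26.50%.

-26.50%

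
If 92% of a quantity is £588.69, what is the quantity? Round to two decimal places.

£639.88

£588.69 ÷ 0.92 ≈ £639.88.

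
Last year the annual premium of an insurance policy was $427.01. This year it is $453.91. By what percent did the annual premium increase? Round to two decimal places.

Change: $453.91 − $427.01 = $26.90.
Relative to the original: $26.90 ÷ $427.01 ≈ 6.30%.
So the annual premium increased by 6.30%.

6.30%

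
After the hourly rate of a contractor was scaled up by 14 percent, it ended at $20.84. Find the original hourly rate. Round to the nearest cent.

$18.28

The overall multiplier applied was 1.14.
So the original hourly rate was $20.84 ÷ 1.14 ≈ $18.28.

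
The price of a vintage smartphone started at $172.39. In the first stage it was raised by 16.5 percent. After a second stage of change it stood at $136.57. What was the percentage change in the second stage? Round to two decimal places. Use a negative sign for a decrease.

After the first stage: $172.39 × 1.165 = $200.83435.
Second-stage multiplier: $136.57 ÷ $200.83435 ≈ 0.680013.
That is a change of -32.00%.

-32.00%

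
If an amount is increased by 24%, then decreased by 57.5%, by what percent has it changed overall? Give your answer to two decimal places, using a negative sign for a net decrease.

The combined multiplier is 1.24 × 0.425 = 0.527.
That corresponds to a decrease of 47.30%.

-47.30%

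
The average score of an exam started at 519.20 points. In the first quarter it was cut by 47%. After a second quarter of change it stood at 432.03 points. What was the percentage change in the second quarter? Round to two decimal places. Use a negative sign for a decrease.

After the first quarter: 519.20 × 0.53 = 275.176.
Second-quarter multiplier: 432.03 ÷ 275.176 ≈ 1.570013.
That is a change of 57.00%.

57.00%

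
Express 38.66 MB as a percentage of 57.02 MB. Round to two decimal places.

67.80%

38.66 MB ÷ 57.02 MB ≈ 67.80%.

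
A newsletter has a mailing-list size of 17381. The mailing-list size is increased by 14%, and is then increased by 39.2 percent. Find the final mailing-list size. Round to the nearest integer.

Each change multiplies by a factor: 1.14 × 1.392 = 1.58688.
17381 × 1.58688 = 27581.56128 ≈ 27582.

27582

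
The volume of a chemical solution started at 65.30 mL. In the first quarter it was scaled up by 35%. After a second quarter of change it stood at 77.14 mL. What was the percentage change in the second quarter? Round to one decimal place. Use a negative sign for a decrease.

-12.5%

After the first quarter: 65.30 × 1.35 = 88.155.
Second-quarter multiplier: 77.14 ÷ 88.155 ≈ 0.87505.
That is a change of -12.5%.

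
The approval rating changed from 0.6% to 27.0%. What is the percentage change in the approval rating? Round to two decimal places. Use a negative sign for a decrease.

The change is 27.0 − 0.6 = 26.4 percentage points.
Relative to the original 0.6%, that is 26.4 ÷ 0.6 = 4400.00%.

4400.00%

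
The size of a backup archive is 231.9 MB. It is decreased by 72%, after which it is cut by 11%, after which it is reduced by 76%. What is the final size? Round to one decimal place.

72% decrease: 231.9 × 0.28 = 64.932.
Apply the 11% decrease: 64.932 × 0.89 = 57.78948.
76% decrease: 57.78948 × 0.24 = 13.8694752 ≈ 13.9.

13.9 MB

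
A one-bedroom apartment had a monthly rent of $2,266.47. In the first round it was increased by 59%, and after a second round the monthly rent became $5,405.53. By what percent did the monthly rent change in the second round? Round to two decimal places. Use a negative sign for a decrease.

After the first round: $2,266.47 × 1.59 = $3603.6873.
Second-round multiplier: $5,405.53 ÷ $3603.6873 ≈ 1.5.
That is a change of 50.00%.

50.00%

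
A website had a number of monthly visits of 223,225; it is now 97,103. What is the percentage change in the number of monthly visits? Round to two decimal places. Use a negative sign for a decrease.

-56.50%

Change: 97,103 − 223,225 = -126,122.
Relative to the original: -126,122 ÷ 223,225 ≈ -56.50%.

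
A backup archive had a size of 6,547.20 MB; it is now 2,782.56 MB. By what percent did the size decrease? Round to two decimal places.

Change: 2,782.56 − 6,547.20 = -3,764.64.
Relative to the original: -3,764.64 ÷ 6,547.20 = -57.50%.
So the size decreased by 57.50%.

57.50%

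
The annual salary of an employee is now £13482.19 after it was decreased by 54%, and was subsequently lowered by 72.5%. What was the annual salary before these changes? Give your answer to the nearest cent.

£106578.58

Undoing the 72.5% decrease: £13482.19 ÷ 0.275 ≈ £49026.145455.
Undoing the 54% decrease: £49026.145455 ÷ 0.46 ≈ £106578.58.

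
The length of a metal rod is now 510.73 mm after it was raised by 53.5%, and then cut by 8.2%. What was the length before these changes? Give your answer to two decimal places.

The overall multiplier applied was 1.535 × 0.918 = 1.40913.
So the original length was 510.73 ÷ 1.40913 ≈ 362.44 mm.

362.44 mm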